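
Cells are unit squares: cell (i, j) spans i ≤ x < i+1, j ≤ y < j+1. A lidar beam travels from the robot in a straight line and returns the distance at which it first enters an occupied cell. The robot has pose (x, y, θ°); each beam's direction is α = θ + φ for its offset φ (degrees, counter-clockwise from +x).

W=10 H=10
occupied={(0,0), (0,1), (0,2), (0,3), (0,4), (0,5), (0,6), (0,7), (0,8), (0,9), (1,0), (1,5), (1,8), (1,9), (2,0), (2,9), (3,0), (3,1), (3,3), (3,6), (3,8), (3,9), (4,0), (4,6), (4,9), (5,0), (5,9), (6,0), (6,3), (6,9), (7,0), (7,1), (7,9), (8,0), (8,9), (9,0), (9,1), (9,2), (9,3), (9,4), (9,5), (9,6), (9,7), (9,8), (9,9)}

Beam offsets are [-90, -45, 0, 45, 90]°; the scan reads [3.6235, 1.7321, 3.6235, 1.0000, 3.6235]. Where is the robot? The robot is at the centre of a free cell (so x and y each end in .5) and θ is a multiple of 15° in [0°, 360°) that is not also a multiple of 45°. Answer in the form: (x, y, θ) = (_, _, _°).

(x, y, θ) = (5.5, 4.5, 255°)

Enumerate (i+0.5, j+0.5, θ) over the 55 free cells and 16 admissible headings. For each, cast all 5 beams and compare to the given ranges.
  (4.5, 7.5, 75°): beam 1 = 4.6587 ≠ 3.6235 ✗
  (5.5, 7.5, 210°): beam 1 = 1.7321 ≠ 3.6235 ✗
  (5.5, 5.5, 195°): beam 2 = 1.0000 ≠ 1.7321 ✗
  (8.5, 3.5, 105°): beam 1 = 0.5176 ≠ 3.6235 ✗
  (4.5, 2.5, 150°): beam 1 = 7.5056 ≠ 3.6235 ✗
  …
  (5.5, 4.5, 255°): r_1=3.6235, r_2=1.7321, r_3=3.6235, r_4=1.0000, r_5=3.6235 — all match ✓
No second candidate reproduces the full scan.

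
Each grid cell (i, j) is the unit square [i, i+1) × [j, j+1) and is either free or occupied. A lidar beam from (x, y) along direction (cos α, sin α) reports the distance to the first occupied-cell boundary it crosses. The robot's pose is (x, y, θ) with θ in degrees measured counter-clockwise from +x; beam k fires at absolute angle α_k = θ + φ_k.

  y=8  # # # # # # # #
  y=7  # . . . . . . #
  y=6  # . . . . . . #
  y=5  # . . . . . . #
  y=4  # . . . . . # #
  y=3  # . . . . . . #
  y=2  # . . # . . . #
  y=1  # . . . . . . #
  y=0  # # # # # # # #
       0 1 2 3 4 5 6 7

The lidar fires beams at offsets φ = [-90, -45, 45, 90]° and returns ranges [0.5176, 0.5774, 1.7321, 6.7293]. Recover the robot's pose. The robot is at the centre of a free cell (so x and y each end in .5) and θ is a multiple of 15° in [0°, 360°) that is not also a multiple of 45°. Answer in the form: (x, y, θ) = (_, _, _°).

(x, y, θ) = (1.5, 1.5, 345°)

The pose lattice has 40·16 = 640 candidates. Test each by forward raycasting.
  (3.5, 4.5, 195°): beam 1 = 3.6235 ≠ 0.5176 ✗
  (5.5, 7.5, 345°): beam 1 = 6.7293 ≠ 0.5176 ✗
  (5.5, 7.5, 120°): beam 1 = 1.0000 ≠ 0.5176 ✗
  (1.5, 2.5, 210°): beam 1 = 1.0000 ≠ 0.5176 ✗
  …
  (1.5, 1.5, 345°): r_1=0.5176, r_2=0.5774, r_3=1.7321, r_4=6.7293 — all match ✓
No second candidate reproduces the full scan.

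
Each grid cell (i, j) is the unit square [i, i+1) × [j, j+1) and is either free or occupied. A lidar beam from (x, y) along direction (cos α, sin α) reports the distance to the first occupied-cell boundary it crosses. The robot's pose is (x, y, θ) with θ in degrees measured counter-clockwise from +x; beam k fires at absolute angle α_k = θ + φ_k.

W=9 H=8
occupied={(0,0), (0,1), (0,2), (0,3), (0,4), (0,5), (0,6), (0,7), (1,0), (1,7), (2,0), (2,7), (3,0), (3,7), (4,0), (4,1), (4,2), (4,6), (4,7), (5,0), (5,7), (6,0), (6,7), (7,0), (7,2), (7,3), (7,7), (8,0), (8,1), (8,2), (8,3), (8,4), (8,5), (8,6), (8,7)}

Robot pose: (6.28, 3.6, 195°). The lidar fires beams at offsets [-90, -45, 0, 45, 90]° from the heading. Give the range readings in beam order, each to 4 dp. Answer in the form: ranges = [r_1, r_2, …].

ranges = [3.5199, 6.0968, 2.3182, 2.5600, 2.6917]

beam 1: φ=-90°, α=105°
  d=(-0.2588,0.9659)  start (6,3)  tX=1.0818 tY=0.4141  stride 1/|dx|=3.8637 1/|dy|=1.0353
    cross y-line → (6,4), t=0.4141
    cross x-line → (5,4), t=1.0818
    cross y-line → (5,5), t=1.4494
    cross y-line → (5,6), t=2.4847
    cross y-line → (5,7), t=3.5199 (wall)
  → r_1 = 3.5199
beam 2: φ=-45°, α=150°
  d=(-0.8660,0.5000)  start (6,3)  tX=0.3233 tY=0.8000  stride 1/|dx|=1.1547 1/|dy|=2.0000
    cross x-line → (5,3), t=0.3233
    cross y-line → (5,4), t=0.8000
    cross x-line → (4,4), t=1.4780
    cross x-line → (3,4), t=2.6327
    cross y-line → (3,5), t=2.8000
    cross x-line → (2,5), t=3.7874
    cross y-line → (2,6), t=4.8000
    cross x-line → (1,6), t=4.9421
    cross x-line → (0,6), t=6.0968 (wall)
  → r_2 = 6.0968
beam 3: φ=0°, α=195°
  d=(-0.9659,-0.2588)  start (6,3)  tX=0.2899 tY=2.3182  stride 1/|dx|=1.0353 1/|dy|=3.8637
    cross x-line → (5,3), t=0.2899
    cross x-line → (4,3), t=1.3252
    cross y-line → (4,2), t=2.3182 (wall)
  → r_3 = 2.3182
beam 4: φ=45°, α=240°
  d=(-0.5000,-0.8660)  start (6,3)  tX=0.5600 tY=0.6928  stride 1/|dx|=2.0000 1/|dy|=1.1547
    cross x-line → (5,3), t=0.5600
    cross y-line → (5,2), t=0.6928
    cross y-line → (5,1), t=1.8475
    cross x-line → (4,1), t=2.5600 (wall)
  → r_4 = 2.5600
beam 5: φ=90°, α=285°
  d=(0.2588,-0.9659)  start (6,3)  tX=2.7819 tY=0.6212  stride 1/|dx|=3.8637 1/|dy|=1.0353
    cross y-line → (6,2), t=0.6212
    cross y-line → (6,1), t=1.6564
    cross y-line → (6,0), t=2.6917 (wall)
  → r_5 = 2.6917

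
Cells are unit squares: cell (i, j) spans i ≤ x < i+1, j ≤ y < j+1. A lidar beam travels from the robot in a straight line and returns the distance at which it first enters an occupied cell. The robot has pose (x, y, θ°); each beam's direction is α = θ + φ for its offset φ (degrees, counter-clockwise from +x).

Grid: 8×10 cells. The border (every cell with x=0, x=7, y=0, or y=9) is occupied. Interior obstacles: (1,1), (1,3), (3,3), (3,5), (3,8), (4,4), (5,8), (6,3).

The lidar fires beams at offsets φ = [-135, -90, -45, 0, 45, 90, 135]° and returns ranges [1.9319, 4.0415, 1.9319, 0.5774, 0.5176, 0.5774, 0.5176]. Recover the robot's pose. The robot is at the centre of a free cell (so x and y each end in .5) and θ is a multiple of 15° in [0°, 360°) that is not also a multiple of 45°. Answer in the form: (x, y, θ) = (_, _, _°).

(x, y, θ) = (1.5, 4.5, 150°)

The pose lattice has 40·16 = 640 candidates. Test each by forward raycasting.
  (6.5, 8.5, 345°): beam 1 = 0.5774 ≠ 1.9319 ✗
  (2.5, 7.5, 60°): beam 2 = 5.1962 ≠ 4.0415 ✗
  (5.5, 7.5, 150°): beam 1 = 1.5529 ≠ 1.9319 ✗
  (1.5, 8.5, 195°): beam 1 = 0.5774 ≠ 1.9319 ✗
  …
  (1.5, 4.5, 150°): r_1=1.9319, r_2=4.0415, r_3=1.9319, r_4=0.5774, r_5=0.5176, r_6=0.5774, r_7=0.5176 — all match ✓
Only this pose fits every beam.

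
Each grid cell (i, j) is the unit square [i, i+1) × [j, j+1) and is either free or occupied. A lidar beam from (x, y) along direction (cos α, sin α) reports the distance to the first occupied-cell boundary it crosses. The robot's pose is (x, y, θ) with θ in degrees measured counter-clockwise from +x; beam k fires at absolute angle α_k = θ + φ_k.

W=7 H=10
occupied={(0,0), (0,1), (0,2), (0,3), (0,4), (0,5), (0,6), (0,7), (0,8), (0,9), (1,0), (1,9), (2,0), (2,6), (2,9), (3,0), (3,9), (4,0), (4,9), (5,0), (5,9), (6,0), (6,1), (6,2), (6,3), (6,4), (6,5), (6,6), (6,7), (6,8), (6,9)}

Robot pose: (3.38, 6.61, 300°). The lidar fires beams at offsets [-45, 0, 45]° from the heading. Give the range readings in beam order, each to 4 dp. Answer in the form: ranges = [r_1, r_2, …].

ranges = [5.8079, 5.2400, 2.7124]

beam 1: φ=-45°, α=255°
  direction (-0.2588, -0.9659); cell (3,6); t to first gridline: x 1.4682, y 0.6315 (then +3.8637 / +1.0353)
    (3,5) via y @ 0.6315
    (2,5) via x @ 1.4682
    (2,4) via y @ 1.6668
    (2,3) via y @ 2.7021
    (2,2) via y @ 3.7373
    (2,1) via y @ 4.7726
    (1,1) via x @ 5.3319
    (1,0) via y @ 5.8079  # hit
  → r_1 = 5.8079
beam 2: φ=0°, α=300°
  direction (0.5000, -0.8660); cell (3,6); t to first gridline: x 1.2400, y 0.7044 (then +2.0000 / +1.1547)
    (3,5) via y @ 0.7044
    (4,5) via x @ 1.2400
    (4,4) via y @ 1.8591
    (4,3) via y @ 3.0138
    (5,3) via x @ 3.2400
    (5,2) via y @ 4.1685
    (6,2) via x @ 5.2400  # hit
  → r_2 = 5.2400
beam 3: φ=45°, α=345°
  direction (0.9659, -0.2588); cell (3,6); t to first gridline: x 0.6419, y 2.3569 (then +1.0353 / +3.8637)
    (4,6) via x @ 0.6419
    (5,6) via x @ 1.6771
    (5,5) via y @ 2.3569
    (6,5) via x @ 2.7124  # hit
  → r_3 = 2.7124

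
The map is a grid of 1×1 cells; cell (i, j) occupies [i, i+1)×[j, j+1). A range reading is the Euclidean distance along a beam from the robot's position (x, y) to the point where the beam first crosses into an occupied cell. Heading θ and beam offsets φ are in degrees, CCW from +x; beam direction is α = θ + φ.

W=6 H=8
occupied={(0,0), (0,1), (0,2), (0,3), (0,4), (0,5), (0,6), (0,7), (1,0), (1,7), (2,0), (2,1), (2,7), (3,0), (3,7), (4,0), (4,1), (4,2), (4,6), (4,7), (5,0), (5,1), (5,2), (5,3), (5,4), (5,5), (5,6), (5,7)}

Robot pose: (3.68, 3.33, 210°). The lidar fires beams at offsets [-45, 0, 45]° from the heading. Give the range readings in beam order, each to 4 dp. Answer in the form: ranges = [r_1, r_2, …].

ranges = [2.7745, 3.0946, 2.4122]

beam 1: φ=-45°, α=165°
  direction (-0.9659, 0.2588); cell (3,3); t to first gridline: x 0.7040, y 2.5887 (then +1.0353 / +3.8637)
    (2,3) via x @ 0.7040
    (1,3) via x @ 1.7393
    (1,4) via y @ 2.5887
    (0,4) via x @ 2.7745  # hit
  → r_1 = 2.7745
beam 2: φ=0°, α=210°
  direction (-0.8660, -0.5000); cell (3,3); t to first gridline: x 0.7852, y 0.6600 (then +1.1547 / +2.0000)
    (3,2) via y @ 0.6600
    (2,2) via x @ 0.7852
    (1,2) via x @ 1.9399
    (1,1) via y @ 2.6600
    (0,1) via x @ 3.0946  # hit
  → r_2 = 3.0946
beam 3: φ=45°, α=255°
  direction (-0.2588, -0.9659); cell (3,3); t to first gridline: x 2.6273, y 0.3416 (then +3.8637 / +1.0353)
    (3,2) via y @ 0.3416
    (3,1) via y @ 1.3769
    (3,0) via y @ 2.4122  # hit
  → r_3 = 2.4122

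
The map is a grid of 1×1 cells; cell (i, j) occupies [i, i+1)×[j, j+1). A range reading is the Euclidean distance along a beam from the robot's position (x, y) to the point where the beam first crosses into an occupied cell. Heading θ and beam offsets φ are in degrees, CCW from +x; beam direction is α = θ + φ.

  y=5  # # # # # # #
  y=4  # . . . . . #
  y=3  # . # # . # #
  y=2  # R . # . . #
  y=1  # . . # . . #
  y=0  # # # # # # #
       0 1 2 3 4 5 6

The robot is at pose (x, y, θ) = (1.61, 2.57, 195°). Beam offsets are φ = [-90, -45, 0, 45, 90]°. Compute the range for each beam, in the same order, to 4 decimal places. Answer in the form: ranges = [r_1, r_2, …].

beam 1: φ=-90°, α=105°
  dir = (cos 105°, sin 105°) = (-0.2588, 0.9659); from cell (1,2)
  next x-line at t=2.3569, next y-line at t=0.4452; Δt_x=3.8637, Δt_y=1.0353
    y: enter (1,3) at t=0.4452
    y: enter (1,4) at t=1.4804
    x: enter (0,4) at t=2.3569 ← occupied
  → r_1 = 2.3569
beam 2: φ=-45°, α=150°
  dir = (cos 150°, sin 150°) = (-0.8660, 0.5000); from cell (1,2)
  next x-line at t=0.7044, next y-line at t=0.8600; Δt_x=1.1547, Δt_y=2.0000
    x: enter (0,2) at t=0.7044 ← occupied
  → r_2 = 0.7044
beam 3: φ=0°, α=195°
  dir = (cos 195°, sin 195°) = (-0.9659, -0.2588); from cell (1,2)
  next x-line at t=0.6315, next y-line at t=2.2023; Δt_x=1.0353, Δt_y=3.8637
    x: enter (0,2) at t=0.6315 ← occupied
  → r_3 = 0.6315
beam 4: φ=45°, α=240°
  dir = (cos 240°, sin 240°) = (-0.5000, -0.8660); from cell (1,2)
  next x-line at t=1.2200, next y-line at t=0.6582; Δt_x=2.0000, Δt_y=1.1547
    y: enter (1,1) at t=0.6582
    x: enter (0,1) at t=1.2200 ← occupied
  → r_4 = 1.2200
beam 5: φ=90°, α=285°
  dir = (cos 285°, sin 285°) = (0.2588, -0.9659); from cell (1,2)
  next x-line at t=1.5068, next y-line at t=0.5901; Δt_x=3.8637, Δt_y=1.0353
    y: enter (1,1) at t=0.5901
    x: enter (2,1) at t=1.5068
    y: enter (2,0) at t=1.6254 ← occupied
  → r_5 = 1.6254

ranges = [2.3569, 0.7044, 0.6315, 1.2200, 1.6254]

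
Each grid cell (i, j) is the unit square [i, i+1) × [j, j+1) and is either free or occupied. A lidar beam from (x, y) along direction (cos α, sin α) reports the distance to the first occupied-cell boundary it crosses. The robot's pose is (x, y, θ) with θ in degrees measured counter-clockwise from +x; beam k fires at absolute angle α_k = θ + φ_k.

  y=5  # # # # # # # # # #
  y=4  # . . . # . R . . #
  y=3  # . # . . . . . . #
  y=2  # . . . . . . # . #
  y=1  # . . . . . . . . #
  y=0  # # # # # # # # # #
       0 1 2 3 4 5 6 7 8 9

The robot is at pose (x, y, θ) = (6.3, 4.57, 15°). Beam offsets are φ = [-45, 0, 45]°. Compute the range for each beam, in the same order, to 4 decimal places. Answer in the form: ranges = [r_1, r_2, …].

beam 1: φ=-45°, α=330°
  d=(0.8660,-0.5000)  start (6,4)  tX=0.8083 tY=1.1400  stride 1/|dx|=1.1547 1/|dy|=2.0000
    cross x-line → (7,4), t=0.8083
    cross y-line → (7,3), t=1.1400
    cross x-line → (8,3), t=1.9630
    cross x-line → (9,3), t=3.1177 (wall)
  → r_1 = 3.1177
beam 2: φ=0°, α=15°
  d=(0.9659,0.2588)  start (6,4)  tX=0.7247 tY=1.6614  stride 1/|dx|=1.0353 1/|dy|=3.8637
    cross x-line → (7,4), t=0.7247
    cross y-line → (7,5), t=1.6614 (wall)
  → r_2 = 1.6614
beam 3: φ=45°, α=60°
  d=(0.5000,0.8660)  start (6,4)  tX=1.4000 tY=0.4965  stride 1/|dx|=2.0000 1/|dy|=1.1547
    cross y-line → (6,5), t=0.4965 (wall)
  → r_3 = 0.4965

ranges = [3.1177, 1.6614, 0.4965]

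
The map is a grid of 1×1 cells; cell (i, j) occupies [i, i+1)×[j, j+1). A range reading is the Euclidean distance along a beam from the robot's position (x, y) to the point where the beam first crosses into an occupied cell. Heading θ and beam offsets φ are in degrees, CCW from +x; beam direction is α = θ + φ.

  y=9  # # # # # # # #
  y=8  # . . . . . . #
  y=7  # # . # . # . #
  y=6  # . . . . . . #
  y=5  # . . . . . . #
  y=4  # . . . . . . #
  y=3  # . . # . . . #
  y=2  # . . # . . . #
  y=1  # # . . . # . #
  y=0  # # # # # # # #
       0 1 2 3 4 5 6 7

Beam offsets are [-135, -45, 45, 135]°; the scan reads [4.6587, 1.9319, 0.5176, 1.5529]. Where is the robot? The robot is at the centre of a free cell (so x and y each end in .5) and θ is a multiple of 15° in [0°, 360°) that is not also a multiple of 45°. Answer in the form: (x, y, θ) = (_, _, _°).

(x, y, θ) = (2.5, 8.5, 60°)

The pose lattice has 41·16 = 656 candidates. Test each by forward raycasting.
  (6.5, 8.5, 330°): beam 1 = 2.5882 ≠ 4.6587 ✗
  (4.5, 1.5, 15°): beam 1 = 0.5774 ≠ 4.6587 ✗
  (1.5, 6.5, 195°): beam 1 = 0.5774 ≠ 4.6587 ✗
  (4.5, 8.5, 165°): beam 1 = 1.0000 ≠ 4.6587 ✗
  (4.5, 2.5, 165°): beam 1 = 2.8868 ≠ 4.6587 ✗
  …
  (2.5, 8.5, 60°): r_1=4.6587, r_2=1.9319, r_3=0.5176, r_4=1.5529 — all match ✓
Unique over the lattice → pose = (2.5, 8.5, 60°).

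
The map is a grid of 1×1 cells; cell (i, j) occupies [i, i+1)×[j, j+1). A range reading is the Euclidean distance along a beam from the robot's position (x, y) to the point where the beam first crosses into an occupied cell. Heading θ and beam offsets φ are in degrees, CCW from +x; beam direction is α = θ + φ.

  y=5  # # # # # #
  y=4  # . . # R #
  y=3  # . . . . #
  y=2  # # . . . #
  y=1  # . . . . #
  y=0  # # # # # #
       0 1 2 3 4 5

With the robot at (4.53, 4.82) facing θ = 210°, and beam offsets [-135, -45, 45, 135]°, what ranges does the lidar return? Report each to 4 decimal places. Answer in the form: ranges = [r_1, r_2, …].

ranges = [0.1863, 0.5487, 3.9548, 0.4866]

beam 1: φ=-135°, α=75°
  cosα=0.2588 sinα=0.9659 | (4,4) | tMaxX 1.8159 tMaxY 0.1863 | tΔX 3.8637 tΔY 1.0353
    t=0.1863 [y] (4,5) — stop
  → r_1 = 0.1863
beam 2: φ=-45°, α=165°
  cosα=-0.9659 sinα=0.2588 | (4,4) | tMaxX 0.5487 tMaxY 0.6955 | tΔX 1.0353 tΔY 3.8637
    t=0.5487 [x] (3,4) — stop
  → r_2 = 0.5487
beam 3: φ=45°, α=255°
  cosα=-0.2588 sinα=-0.9659 | (4,4) | tMaxX 2.0478 tMaxY 0.8489 | tΔX 3.8637 tΔY 1.0353
    t=0.8489 [y] (4,3)
    t=1.8842 [y] (4,2)
    t=2.0478 [x] (3,2)
    t=2.9195 [y] (3,1)
    t=3.9548 [y] (3,0) — stop
  → r_3 = 3.9548
beam 4: φ=135°, α=345°
  cosα=0.9659 sinα=-0.2588 | (4,4) | tMaxX 0.4866 tMaxY 3.1682 | tΔX 1.0353 tΔY 3.8637
    t=0.4866 [x] (5,4) — stop
  → r_4 = 0.4866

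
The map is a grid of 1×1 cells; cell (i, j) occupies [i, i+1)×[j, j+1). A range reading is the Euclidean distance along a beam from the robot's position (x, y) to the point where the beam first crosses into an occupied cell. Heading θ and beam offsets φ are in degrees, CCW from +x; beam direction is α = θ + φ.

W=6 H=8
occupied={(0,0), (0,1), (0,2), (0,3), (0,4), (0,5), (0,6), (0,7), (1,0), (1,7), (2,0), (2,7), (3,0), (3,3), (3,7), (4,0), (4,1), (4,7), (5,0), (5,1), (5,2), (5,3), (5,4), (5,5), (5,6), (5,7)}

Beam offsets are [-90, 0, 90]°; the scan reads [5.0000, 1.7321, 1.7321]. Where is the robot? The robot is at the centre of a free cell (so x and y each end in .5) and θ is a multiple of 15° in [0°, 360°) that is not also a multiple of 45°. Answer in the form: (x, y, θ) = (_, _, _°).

Candidates: 22 free-cell centres × 16 headings = 352 poses. Raycast each; keep the one whose scan matches to 4 dp.
  (1.5, 5.5, 75°): beam 1 = 3.6235 ≠ 5.0000 ✗
  (1.5, 4.5, 195°): beam 1 = 1.9319 ≠ 5.0000 ✗
  (4.5, 3.5, 195°): beam 1 = 3.6235 ≠ 5.0000 ✗
  …
  (3.5, 5.5, 330°): r_1=5.0000, r_2=1.7321, r_3=1.7321 — all match ✓
Only this pose fits every beam.

(x, y, θ) = (3.5, 5.5, 330°)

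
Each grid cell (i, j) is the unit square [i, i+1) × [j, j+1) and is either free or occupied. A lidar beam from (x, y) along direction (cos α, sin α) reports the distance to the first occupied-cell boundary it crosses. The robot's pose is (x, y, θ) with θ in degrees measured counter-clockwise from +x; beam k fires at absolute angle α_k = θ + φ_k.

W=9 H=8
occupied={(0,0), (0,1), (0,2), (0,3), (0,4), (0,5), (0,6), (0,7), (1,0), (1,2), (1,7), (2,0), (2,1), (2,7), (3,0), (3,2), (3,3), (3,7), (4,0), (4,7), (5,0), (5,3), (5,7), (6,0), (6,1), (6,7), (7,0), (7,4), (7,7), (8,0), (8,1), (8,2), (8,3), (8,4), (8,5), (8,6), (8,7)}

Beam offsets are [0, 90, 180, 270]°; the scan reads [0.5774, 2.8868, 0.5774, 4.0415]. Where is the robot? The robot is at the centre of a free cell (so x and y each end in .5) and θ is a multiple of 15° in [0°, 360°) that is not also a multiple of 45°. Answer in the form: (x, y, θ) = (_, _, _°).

(x, y, θ) = (4.5, 3.5, 210°)

The pose lattice has 35·16 = 560 candidates. Test each by forward raycasting.
  (7.5, 3.5, 120°): beam 2 = 5.0000 ≠ 2.8868 ✗
  (2.5, 3.5, 105°): beam 1 = 3.6235 ≠ 0.5774 ✗
  (1.5, 1.5, 60°): beam 2 = 0.5774 ≠ 2.8868 ✗
  (5.5, 4.5, 300°): beam 3 = 2.8868 ≠ 0.5774 ✗
  …
  (4.5, 3.5, 210°): r_1=0.5774, r_2=2.8868, r_3=0.5774, r_4=4.0415 — all match ✓
No second candidate reproduces the full scan.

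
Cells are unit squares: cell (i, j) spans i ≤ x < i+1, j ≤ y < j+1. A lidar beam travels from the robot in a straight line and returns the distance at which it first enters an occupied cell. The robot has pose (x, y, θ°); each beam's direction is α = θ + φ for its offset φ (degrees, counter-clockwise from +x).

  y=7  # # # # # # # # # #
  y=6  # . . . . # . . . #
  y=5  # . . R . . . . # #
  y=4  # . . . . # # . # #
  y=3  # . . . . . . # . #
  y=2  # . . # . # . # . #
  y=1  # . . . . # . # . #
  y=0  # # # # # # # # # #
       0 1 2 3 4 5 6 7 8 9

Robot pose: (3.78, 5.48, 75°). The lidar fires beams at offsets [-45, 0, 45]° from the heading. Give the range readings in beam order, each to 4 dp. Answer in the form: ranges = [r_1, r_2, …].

ranges = [1.4087, 1.5736, 1.7551]

beam 1: φ=-45°, α=30°
  dir = (cos 30°, sin 30°) = (0.8660, 0.5000); from cell (3,5)
  next x-line at t=0.2540, next y-line at t=1.0400; Δt_x=1.1547, Δt_y=2.0000
    x: enter (4,5) at t=0.2540
    y: enter (4,6) at t=1.0400
    x: enter (5,6) at t=1.4087 ← occupied
  → r_1 = 1.4087
beam 2: φ=0°, α=75°
  dir = (cos 75°, sin 75°) = (0.2588, 0.9659); from cell (3,5)
  next x-line at t=0.8500, next y-line at t=0.5383; Δt_x=3.8637, Δt_y=1.0353
    y: enter (3,6) at t=0.5383
    x: enter (4,6) at t=0.8500
    y: enter (4,7) at t=1.5736 ← occupied
  → r_2 = 1.5736
beam 3: φ=45°, α=120°
  dir = (cos 120°, sin 120°) = (-0.5000, 0.8660); from cell (3,5)
  next x-line at t=1.5600, next y-line at t=0.6004; Δt_x=2.0000, Δt_y=1.1547
    y: enter (3,6) at t=0.6004
    x: enter (2,6) at t=1.5600
    y: enter (2,7) at t=1.7551 ← occupied
  → r_3 = 1.7551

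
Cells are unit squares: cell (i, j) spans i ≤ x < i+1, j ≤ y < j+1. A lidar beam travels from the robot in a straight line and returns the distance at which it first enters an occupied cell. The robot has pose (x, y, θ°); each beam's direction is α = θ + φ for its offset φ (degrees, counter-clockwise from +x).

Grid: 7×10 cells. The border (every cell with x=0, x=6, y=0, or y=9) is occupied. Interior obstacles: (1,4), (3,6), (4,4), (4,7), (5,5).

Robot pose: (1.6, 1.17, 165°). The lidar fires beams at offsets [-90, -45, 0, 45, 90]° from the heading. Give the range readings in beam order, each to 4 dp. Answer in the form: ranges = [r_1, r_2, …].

ranges = [5.4092, 1.2000, 0.6212, 0.3400, 0.1760]

beam 1: φ=-90°, α=75°
  d=(0.2588,0.9659)  start (1,1)  tX=1.5455 tY=0.8593  stride 1/|dx|=3.8637 1/|dy|=1.0353
    cross y-line → (1,2), t=0.8593
    cross x-line → (2,2), t=1.5455
    cross y-line → (2,3), t=1.8946
    cross y-line → (2,4), t=2.9298
    cross y-line → (2,5), t=3.9651
    cross y-line → (2,6), t=5.0004
    cross x-line → (3,6), t=5.4092 (wall)
  → r_1 = 5.4092
beam 2: φ=-45°, α=120°
  d=(-0.5000,0.8660)  start (1,1)  tX=1.2000 tY=0.9584  stride 1/|dx|=2.0000 1/|dy|=1.1547
    cross y-line → (1,2), t=0.9584
    cross x-line → (0,2), t=1.2000 (wall)
  → r_2 = 1.2000
beam 3: φ=0°, α=165°
  d=(-0.9659,0.2588)  start (1,1)  tX=0.6212 tY=3.2069  stride 1/|dx|=1.0353 1/|dy|=3.8637
    cross x-line → (0,1), t=0.6212 (wall)
  → r_3 = 0.6212
beam 4: φ=45°, α=210°
  d=(-0.8660,-0.5000)  start (1,1)  tX=0.6928 tY=0.3400  stride 1/|dx|=1.1547 1/|dy|=2.0000
    cross y-line → (1,0), t=0.3400 (wall)
  → r_4 = 0.3400
beam 5: φ=90°, α=255°
  d=(-0.2588,-0.9659)  start (1,1)  tX=2.3182 tY=0.1760  stride 1/|dx|=3.8637 1/|dy|=1.0353
    cross y-line → (1,0), t=0.1760 (wall)
  → r_5 = 0.1760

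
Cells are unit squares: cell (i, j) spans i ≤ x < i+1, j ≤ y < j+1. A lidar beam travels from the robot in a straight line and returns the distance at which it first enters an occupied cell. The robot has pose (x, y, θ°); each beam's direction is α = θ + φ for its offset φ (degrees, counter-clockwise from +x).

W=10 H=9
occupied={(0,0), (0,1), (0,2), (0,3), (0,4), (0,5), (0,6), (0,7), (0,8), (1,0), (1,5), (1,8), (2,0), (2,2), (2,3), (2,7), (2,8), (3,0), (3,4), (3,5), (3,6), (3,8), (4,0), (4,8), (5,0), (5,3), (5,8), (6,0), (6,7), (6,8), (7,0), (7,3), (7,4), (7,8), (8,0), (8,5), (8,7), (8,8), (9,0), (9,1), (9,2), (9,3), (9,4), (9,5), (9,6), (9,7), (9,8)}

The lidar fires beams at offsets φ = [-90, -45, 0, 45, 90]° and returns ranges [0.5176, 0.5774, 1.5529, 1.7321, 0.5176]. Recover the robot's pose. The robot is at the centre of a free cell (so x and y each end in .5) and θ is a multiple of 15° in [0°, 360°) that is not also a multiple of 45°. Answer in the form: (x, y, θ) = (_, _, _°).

(x, y, θ) = (1.5, 2.5, 255°)

Enumerate (i+0.5, j+0.5, θ) over the 43 free cells and 16 admissible headings. For each, cast all 5 beams and compare to the given ranges.
  (6.5, 3.5, 330°): beam 1 = 2.8868 ≠ 0.5176 ✗
  (1.5, 2.5, 195°): beam 1 = 1.9319 ≠ 0.5176 ✗
  (4.5, 1.5, 195°): beam 1 = 2.5882 ≠ 0.5176 ✗
  (7.5, 6.5, 150°): beam 1 = 1.0000 ≠ 0.5176 ✗
  …
  (1.5, 2.5, 255°): r_1=0.5176, r_2=0.5774, r_3=1.5529, r_4=1.7321, r_5=0.5176 — all match ✓
No second candidate reproduces the full scan.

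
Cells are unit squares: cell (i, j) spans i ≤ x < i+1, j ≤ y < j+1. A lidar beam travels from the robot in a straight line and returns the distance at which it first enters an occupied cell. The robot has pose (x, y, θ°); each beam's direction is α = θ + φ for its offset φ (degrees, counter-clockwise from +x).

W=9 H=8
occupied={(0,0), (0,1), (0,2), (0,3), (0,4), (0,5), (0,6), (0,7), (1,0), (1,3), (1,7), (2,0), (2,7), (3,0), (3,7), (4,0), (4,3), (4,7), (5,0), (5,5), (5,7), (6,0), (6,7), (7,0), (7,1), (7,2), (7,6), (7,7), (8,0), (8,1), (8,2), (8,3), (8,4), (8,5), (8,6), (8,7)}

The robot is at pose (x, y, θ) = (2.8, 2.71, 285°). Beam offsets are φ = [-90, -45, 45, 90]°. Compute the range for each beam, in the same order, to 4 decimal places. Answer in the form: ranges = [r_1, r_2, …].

ranges = [1.8635, 1.9745, 3.4200, 1.2423]

beam 1: φ=-90°, α=195°
  d=(-0.9659,-0.2588)  start (2,2)  tX=0.8282 tY=2.7432  stride 1/|dx|=1.0353 1/|dy|=3.8637
    cross x-line → (1,2), t=0.8282
    cross x-line → (0,2), t=1.8635 (wall)
  → r_1 = 1.8635
beam 2: φ=-45°, α=240°
  d=(-0.5000,-0.8660)  start (2,2)  tX=1.6000 tY=0.8198  stride 1/|dx|=2.0000 1/|dy|=1.1547
    cross y-line → (2,1), t=0.8198
    cross x-line → (1,1), t=1.6000
    cross y-line → (1,0), t=1.9745 (wall)
  → r_2 = 1.9745
beam 3: φ=45°, α=330°
  d=(0.8660,-0.5000)  start (2,2)  tX=0.2309 tY=1.4200  stride 1/|dx|=1.1547 1/|dy|=2.0000
    cross x-line → (3,2), t=0.2309
    cross x-line → (4,2), t=1.3856
    cross y-line → (4,1), t=1.4200
    cross x-line → (5,1), t=2.5403
    cross y-line → (5,0), t=3.4200 (wall)
  → r_3 = 3.4200
beam 4: φ=90°, α=15°
  d=(0.9659,0.2588)  start (2,2)  tX=0.2071 tY=1.1205  stride 1/|dx|=1.0353 1/|dy|=3.8637
    cross x-line → (3,2), t=0.2071
    cross y-line → (3,3), t=1.1205
    cross x-line → (4,3), t=1.2423 (wall)
  → r_4 = 1.2423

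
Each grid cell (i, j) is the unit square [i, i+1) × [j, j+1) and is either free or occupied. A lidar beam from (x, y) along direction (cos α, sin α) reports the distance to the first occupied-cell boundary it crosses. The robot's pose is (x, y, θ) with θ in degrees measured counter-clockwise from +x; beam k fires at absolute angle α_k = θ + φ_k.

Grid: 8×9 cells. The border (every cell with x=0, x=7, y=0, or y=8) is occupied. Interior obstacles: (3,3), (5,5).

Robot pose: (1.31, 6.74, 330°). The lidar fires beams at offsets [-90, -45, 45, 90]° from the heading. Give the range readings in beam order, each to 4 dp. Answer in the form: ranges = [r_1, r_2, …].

ranges = [0.6200, 5.9425, 4.8683, 1.4549]

beam 1: φ=-90°, α=240°
  cosα=-0.5000 sinα=-0.8660 | (1,6) | tMaxX 0.6200 tMaxY 0.8545 | tΔX 2.0000 tΔY 1.1547
    t=0.6200 [x] (0,6) — stop
  → r_1 = 0.6200
beam 2: φ=-45°, α=285°
  cosα=0.2588 sinα=-0.9659 | (1,6) | tMaxX 2.6660 tMaxY 0.7661 | tΔX 3.8637 tΔY 1.0353
    t=0.7661 [y] (1,5)
    t=1.8014 [y] (1,4)
    t=2.6660 [x] (2,4)
    t=2.8367 [y] (2,3)
    t=3.8719 [y] (2,2)
    t=4.9072 [y] (2,1)
    t=5.9425 [y] (2,0) — stop
  → r_2 = 5.9425
beam 3: φ=45°, α=15°
  cosα=0.9659 sinα=0.2588 | (1,6) | tMaxX 0.7143 tMaxY 1.0046 | tΔX 1.0353 tΔY 3.8637
    t=0.7143 [x] (2,6)
    t=1.0046 [y] (2,7)
    t=1.7496 [x] (3,7)
    t=2.7849 [x] (4,7)
    t=3.8202 [x] (5,7)
    t=4.8554 [x] (6,7)
    t=4.8683 [y] (6,8) — stop
  → r_3 = 4.8683
beam 4: φ=90°, α=60°
  cosα=0.5000 sinα=0.8660 | (1,6) | tMaxX 1.3800 tMaxY 0.3002 | tΔX 2.0000 tΔY 1.1547
    t=0.3002 [y] (1,7)
    t=1.3800 [x] (2,7)
    t=1.4549 [y] (2,8) — stop
  → r_4 = 1.4549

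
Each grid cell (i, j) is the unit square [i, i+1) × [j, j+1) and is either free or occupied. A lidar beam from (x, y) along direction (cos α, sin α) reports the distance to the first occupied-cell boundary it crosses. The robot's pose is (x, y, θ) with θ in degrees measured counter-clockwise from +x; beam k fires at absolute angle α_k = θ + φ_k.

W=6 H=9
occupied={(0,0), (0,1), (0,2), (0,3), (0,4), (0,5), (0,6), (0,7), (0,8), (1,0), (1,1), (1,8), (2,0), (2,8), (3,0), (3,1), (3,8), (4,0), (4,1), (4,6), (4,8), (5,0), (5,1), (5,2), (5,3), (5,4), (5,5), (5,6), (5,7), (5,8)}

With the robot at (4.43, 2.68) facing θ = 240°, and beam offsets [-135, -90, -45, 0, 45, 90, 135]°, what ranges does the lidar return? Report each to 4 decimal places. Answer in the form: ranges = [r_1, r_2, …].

beam 1: φ=-135°, α=105°
  d=(-0.2588,0.9659)  start (4,2)  tX=1.6614 tY=0.3313  stride 1/|dx|=3.8637 1/|dy|=1.0353
    cross y-line → (4,3), t=0.3313
    cross y-line → (4,4), t=1.3666
    cross x-line → (3,4), t=1.6614
    cross y-line → (3,5), t=2.4018
    cross y-line → (3,6), t=3.4371
    cross y-line → (3,7), t=4.4724
    cross y-line → (3,8), t=5.5077 (wall)
  → r_1 = 5.5077
beam 2: φ=-90°, α=150°
  d=(-0.8660,0.5000)  start (4,2)  tX=0.4965 tY=0.6400  stride 1/|dx|=1.1547 1/|dy|=2.0000
    cross x-line → (3,2), t=0.4965
    cross y-line → (3,3), t=0.6400
    cross x-line → (2,3), t=1.6512
    cross y-line → (2,4), t=2.6400
    cross x-line → (1,4), t=2.8059
    cross x-line → (0,4), t=3.9606 (wall)
  → r_2 = 3.9606
beam 3: φ=-45°, α=195°
  d=(-0.9659,-0.2588)  start (4,2)  tX=0.4452 tY=2.6273  stride 1/|dx|=1.0353 1/|dy|=3.8637
    cross x-line → (3,2), t=0.4452
    cross x-line → (2,2), t=1.4804
    cross x-line → (1,2), t=2.5157
    cross y-line → (1,1), t=2.6273 (wall)
  → r_3 = 2.6273
beam 4: φ=0°, α=240°
  d=(-0.5000,-0.8660)  start (4,2)  tX=0.8600 tY=0.7852  stride 1/|dx|=2.0000 1/|dy|=1.1547
    cross y-line → (4,1), t=0.7852 (wall)
  → r_4 = 0.7852
beam 5: φ=45°, α=285°
  d=(0.2588,-0.9659)  start (4,2)  tX=2.2023 tY=0.7040  stride 1/|dx|=3.8637 1/|dy|=1.0353
    cross y-line → (4,1), t=0.7040 (wall)
  → r_5 = 0.7040
beam 6: φ=90°, α=330°
  d=(0.8660,-0.5000)  start (4,2)  tX=0.6582 tY=1.3600  stride 1/|dx|=1.1547 1/|dy|=2.0000
    cross x-line → (5,2), t=0.6582 (wall)
  → r_6 = 0.6582
beam 7: φ=135°, α=15°
  d=(0.9659,0.2588)  start (4,2)  tX=0.5901 tY=1.2364  stride 1/|dx|=1.0353 1/|dy|=3.8637
    cross x-line → (5,2), t=0.5901 (wall)
  → r_7 = 0.5901

ranges = [5.5077, 3.9606, 2.6273, 0.7852, 0.7040, 0.6582, 0.5901]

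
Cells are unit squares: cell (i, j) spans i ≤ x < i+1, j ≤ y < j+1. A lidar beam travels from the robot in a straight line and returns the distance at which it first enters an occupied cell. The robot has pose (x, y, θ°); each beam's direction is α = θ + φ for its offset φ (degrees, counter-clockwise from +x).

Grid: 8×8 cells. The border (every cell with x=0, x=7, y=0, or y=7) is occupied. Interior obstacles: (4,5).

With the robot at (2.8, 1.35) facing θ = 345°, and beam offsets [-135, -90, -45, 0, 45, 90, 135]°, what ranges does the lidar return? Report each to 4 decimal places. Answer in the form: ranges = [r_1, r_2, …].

beam 1: φ=-135°, α=210°
  direction (-0.8660, -0.5000); cell (2,1); t to first gridline: x 0.9238, y 0.7000 (then +1.1547 / +2.0000)
    (2,0) via y @ 0.7000  # hit
  → r_1 = 0.7000
beam 2: φ=-90°, α=255°
  direction (-0.2588, -0.9659); cell (2,1); t to first gridline: x 3.0910, y 0.3623 (then +3.8637 / +1.0353)
    (2,0) via y @ 0.3623  # hit
  → r_2 = 0.3623
beam 3: φ=-45°, α=300°
  direction (0.5000, -0.8660); cell (2,1); t to first gridline: x 0.4000, y 0.4041 (then +2.0000 / +1.1547)
    (3,1) via x @ 0.4000
    (3,0) via y @ 0.4041  # hit
  → r_3 = 0.4041
beam 4: φ=0°, α=345°
  direction (0.9659, -0.2588); cell (2,1); t to first gridline: x 0.2071, y 1.3523 (then +1.0353 / +3.8637)
    (3,1) via x @ 0.2071
    (4,1) via x @ 1.2423
    (4,0) via y @ 1.3523  # hit
  → r_4 = 1.3523
beam 5: φ=45°, α=30°
  direction (0.8660, 0.5000); cell (2,1); t to first gridline: x 0.2309, y 1.3000 (then +1.1547 / +2.0000)
    (3,1) via x @ 0.2309
    (3,2) via y @ 1.3000
    (4,2) via x @ 1.3856
    (5,2) via x @ 2.5403
    (5,3) via y @ 3.3000
    (6,3) via x @ 3.6950
    (7,3) via x @ 4.8497  # hit
  → r_5 = 4.8497
beam 6: φ=90°, α=75°
  direction (0.2588, 0.9659); cell (2,1); t to first gridline: x 0.7727, y 0.6729 (then +3.8637 / +1.0353)
    (2,2) via y @ 0.6729
    (3,2) via x @ 0.7727
    (3,3) via y @ 1.7082
    (3,4) via y @ 2.7435
    (3,5) via y @ 3.7788
    (4,5) via x @ 4.6364  # hit
  → r_6 = 4.6364
beam 7: φ=135°, α=120°
  direction (-0.5000, 0.8660); cell (2,1); t to first gridline: x 1.6000, y 0.7506 (then +2.0000 / +1.1547)
    (2,2) via y @ 0.7506
    (1,2) via x @ 1.6000
    (1,3) via y @ 1.9053
    (1,4) via y @ 3.0600
    (0,4) via x @ 3.6000  # hit
  → r_7 = 3.6000

ranges = [0.7000, 0.3623, 0.4041, 1.3523, 4.8497, 4.6364, 3.6000]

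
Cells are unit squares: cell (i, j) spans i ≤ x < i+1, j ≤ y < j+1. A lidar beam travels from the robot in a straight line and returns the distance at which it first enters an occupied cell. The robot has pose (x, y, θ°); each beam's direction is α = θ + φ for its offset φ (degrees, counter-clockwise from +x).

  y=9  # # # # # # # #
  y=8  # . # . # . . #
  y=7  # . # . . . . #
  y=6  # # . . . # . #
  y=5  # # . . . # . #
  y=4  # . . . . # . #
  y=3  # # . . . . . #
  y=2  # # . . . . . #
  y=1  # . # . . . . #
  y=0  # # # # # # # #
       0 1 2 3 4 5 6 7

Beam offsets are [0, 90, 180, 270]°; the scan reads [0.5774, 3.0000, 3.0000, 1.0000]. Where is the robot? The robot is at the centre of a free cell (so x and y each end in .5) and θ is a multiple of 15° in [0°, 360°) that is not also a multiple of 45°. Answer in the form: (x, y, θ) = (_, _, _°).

(x, y, θ) = (4.5, 5.5, 30°)

Candidates: 37 free-cell centres × 16 headings = 592 poses. Raycast each; keep the one whose scan matches to 4 dp.
  (6.5, 6.5, 105°): beam 1 = 2.5882 ≠ 0.5774 ✗
  (5.5, 1.5, 15°): beam 1 = 1.5529 ≠ 0.5774 ✗
  (6.5, 8.5, 30°): beam 2 = 0.5774 ≠ 3.0000 ✗
  (1.5, 4.5, 75°): beam 1 = 0.5176 ≠ 0.5774 ✗
  (2.5, 4.5, 285°): beam 1 = 3.6235 ≠ 0.5774 ✗
  …
  (4.5, 5.5, 30°): r_1=0.5774, r_2=3.0000, r_3=3.0000, r_4=1.0000 — all match ✓
No second candidate reproduces the full scan.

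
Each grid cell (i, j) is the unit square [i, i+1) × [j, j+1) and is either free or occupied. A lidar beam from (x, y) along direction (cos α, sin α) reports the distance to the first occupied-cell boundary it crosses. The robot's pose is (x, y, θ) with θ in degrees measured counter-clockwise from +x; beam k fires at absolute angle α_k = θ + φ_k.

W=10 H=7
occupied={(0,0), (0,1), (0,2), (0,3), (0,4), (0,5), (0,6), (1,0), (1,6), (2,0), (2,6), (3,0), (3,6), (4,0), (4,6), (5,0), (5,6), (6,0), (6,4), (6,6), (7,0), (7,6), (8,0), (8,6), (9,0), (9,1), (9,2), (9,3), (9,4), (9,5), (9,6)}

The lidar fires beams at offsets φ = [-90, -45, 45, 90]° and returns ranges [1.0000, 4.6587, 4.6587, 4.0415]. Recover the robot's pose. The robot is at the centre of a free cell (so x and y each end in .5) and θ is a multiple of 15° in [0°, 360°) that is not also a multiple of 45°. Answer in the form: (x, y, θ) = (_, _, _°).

(x, y, θ) = (4.5, 1.5, 60°)

Candidates: 39 free-cell centres × 16 headings = 624 poses. Raycast each; keep the one whose scan matches to 4 dp.
  (6.5, 5.5, 165°): beam 1 = 0.5176 ≠ 1.0000 ✗
  (7.5, 2.5, 165°): beam 1 = 3.6235 ≠ 1.0000 ✗
  (6.5, 2.5, 75°): beam 1 = 2.5882 ≠ 1.0000 ✗
  (7.5, 3.5, 60°): beam 1 = 1.7321 ≠ 1.0000 ✗
  …
  (4.5, 1.5, 60°): r_1=1.0000, r_2=4.6587, r_3=4.6587, r_4=4.0415 — all match ✓
Only this pose fits every beam.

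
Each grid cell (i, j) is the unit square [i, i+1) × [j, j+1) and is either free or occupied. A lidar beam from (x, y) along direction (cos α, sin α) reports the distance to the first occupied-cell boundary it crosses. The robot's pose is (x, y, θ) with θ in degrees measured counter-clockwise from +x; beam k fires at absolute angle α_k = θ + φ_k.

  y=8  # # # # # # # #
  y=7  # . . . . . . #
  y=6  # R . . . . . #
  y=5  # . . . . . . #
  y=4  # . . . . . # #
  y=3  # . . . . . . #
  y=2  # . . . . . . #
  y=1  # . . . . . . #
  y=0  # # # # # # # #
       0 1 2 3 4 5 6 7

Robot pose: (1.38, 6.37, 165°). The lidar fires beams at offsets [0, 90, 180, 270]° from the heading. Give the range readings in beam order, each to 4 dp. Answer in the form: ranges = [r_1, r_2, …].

ranges = [0.3934, 1.4682, 5.2933, 1.6875]

beam 1: φ=0°, α=165°
  cosα=-0.9659 sinα=0.2588 | (1,6) | tMaxX 0.3934 tMaxY 2.4341 | tΔX 1.0353 tΔY 3.8637
    t=0.3934 [x] (0,6) — stop
  → r_1 = 0.3934
beam 2: φ=90°, α=255°
  cosα=-0.2588 sinα=-0.9659 | (1,6) | tMaxX 1.4682 tMaxY 0.3831 | tΔX 3.8637 tΔY 1.0353
    t=0.3831 [y] (1,5)
    t=1.4183 [y] (1,4)
    t=1.4682 [x] (0,4) — stop
  → r_2 = 1.4682
beam 3: φ=180°, α=345°
  cosα=0.9659 sinα=-0.2588 | (1,6) | tMaxX 0.6419 tMaxY 1.4296 | tΔX 1.0353 tΔY 3.8637
    t=0.6419 [x] (2,6)
    t=1.4296 [y] (2,5)
    t=1.6771 [x] (3,5)
    t=2.7124 [x] (4,5)
    t=3.7477 [x] (5,5)
    t=4.7830 [x] (6,5)
    t=5.2933 [y] (6,4) — stop
  → r_3 = 5.2933
beam 4: φ=270°, α=75°
  cosα=0.2588 sinα=0.9659 | (1,6) | tMaxX 2.3955 tMaxY 0.6522 | tΔX 3.8637 tΔY 1.0353
    t=0.6522 [y] (1,7)
    t=1.6875 [y] (1,8) — stop
  → r_4 = 1.6875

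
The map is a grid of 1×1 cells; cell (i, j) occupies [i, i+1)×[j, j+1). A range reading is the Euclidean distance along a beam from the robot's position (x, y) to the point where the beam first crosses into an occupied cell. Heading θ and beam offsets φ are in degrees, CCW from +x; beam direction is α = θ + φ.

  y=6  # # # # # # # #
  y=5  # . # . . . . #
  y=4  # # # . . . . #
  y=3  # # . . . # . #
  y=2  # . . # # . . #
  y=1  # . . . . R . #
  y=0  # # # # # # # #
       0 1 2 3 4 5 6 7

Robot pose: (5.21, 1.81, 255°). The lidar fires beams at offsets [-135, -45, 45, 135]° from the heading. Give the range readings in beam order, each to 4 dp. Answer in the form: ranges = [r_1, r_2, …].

beam 1: φ=-135°, α=120°
  cosα=-0.5000 sinα=0.8660 | (5,1) | tMaxX 0.4200 tMaxY 0.2194 | tΔX 2.0000 tΔY 1.1547
    t=0.2194 [y] (5,2)
    t=0.4200 [x] (4,2) — stop
  → r_1 = 0.4200
beam 2: φ=-45°, α=210°
  cosα=-0.8660 sinα=-0.5000 | (5,1) | tMaxX 0.2425 tMaxY 1.6200 | tΔX 1.1547 tΔY 2.0000
    t=0.2425 [x] (4,1)
    t=1.3972 [x] (3,1)
    t=1.6200 [y] (3,0) — stop
  → r_2 = 1.6200
beam 3: φ=45°, α=300°
  cosα=0.5000 sinα=-0.8660 | (5,1) | tMaxX 1.5800 tMaxY 0.9353 | tΔX 2.0000 tΔY 1.1547
    t=0.9353 [y] (5,0) — stop
  → r_3 = 0.9353
beam 4: φ=135°, α=30°
  cosα=0.8660 sinα=0.5000 | (5,1) | tMaxX 0.9122 tMaxY 0.3800 | tΔX 1.1547 tΔY 2.0000
    t=0.3800 [y] (5,2)
    t=0.9122 [x] (6,2)
    t=2.0669 [x] (7,2) — stop
  → r_4 = 2.0669

ranges = [0.4200, 1.6200, 0.9353, 2.0669]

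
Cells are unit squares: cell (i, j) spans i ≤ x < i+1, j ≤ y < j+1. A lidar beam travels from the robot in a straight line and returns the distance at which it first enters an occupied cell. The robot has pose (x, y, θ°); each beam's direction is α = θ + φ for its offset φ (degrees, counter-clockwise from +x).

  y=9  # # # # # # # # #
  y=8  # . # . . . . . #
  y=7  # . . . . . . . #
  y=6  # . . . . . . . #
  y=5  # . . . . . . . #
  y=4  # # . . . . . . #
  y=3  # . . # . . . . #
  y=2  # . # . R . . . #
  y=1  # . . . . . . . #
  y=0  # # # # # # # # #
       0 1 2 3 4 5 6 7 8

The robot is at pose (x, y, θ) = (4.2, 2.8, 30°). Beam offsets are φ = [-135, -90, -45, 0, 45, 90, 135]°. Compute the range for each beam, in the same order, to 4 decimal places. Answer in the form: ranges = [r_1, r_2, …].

ranges = [1.8635, 2.0785, 3.9340, 4.3879, 6.4187, 0.4000, 0.7727]

beam 1: φ=-135°, α=255°
  cosα=-0.2588 sinα=-0.9659 | (4,2) | tMaxX 0.7727 tMaxY 0.8282 | tΔX 3.8637 tΔY 1.0353
    t=0.7727 [x] (3,2)
    t=0.8282 [y] (3,1)
    t=1.8635 [y] (3,0) — stop
  → r_1 = 1.8635
beam 2: φ=-90°, α=300°
  cosα=0.5000 sinα=-0.8660 | (4,2) | tMaxX 1.6000 tMaxY 0.9238 | tΔX 2.0000 tΔY 1.1547
    t=0.9238 [y] (4,1)
    t=1.6000 [x] (5,1)
    t=2.0785 [y] (5,0) — stop
  → r_2 = 2.0785
beam 3: φ=-45°, α=345°
  cosα=0.9659 sinα=-0.2588 | (4,2) | tMaxX 0.8282 tMaxY 3.0910 | tΔX 1.0353 tΔY 3.8637
    t=0.8282 [x] (5,2)
    t=1.8635 [x] (6,2)
    t=2.8988 [x] (7,2)
    t=3.0910 [y] (7,1)
    t=3.9340 [x] (8,1) — stop
  → r_3 = 3.9340
beam 4: φ=0°, α=30°
  cosα=0.8660 sinα=0.5000 | (4,2) | tMaxX 0.9238 tMaxY 0.4000 | tΔX 1.1547 tΔY 2.0000
    t=0.4000 [y] (4,3)
    t=0.9238 [x] (5,3)
    t=2.0785 [x] (6,3)
    t=2.4000 [y] (6,4)
    t=3.2332 [x] (7,4)
    t=4.3879 [x] (8,4) — stop
  → r_4 = 4.3879
beam 5: φ=45°, α=75°
  cosα=0.2588 sinα=0.9659 | (4,2) | tMaxX 3.0910 tMaxY 0.2071 | tΔX 3.8637 tΔY 1.0353
    t=0.2071 [y] (4,3)
    t=1.2423 [y] (4,4)
    t=2.2776 [y] (4,5)
    t=3.0910 [x] (5,5)
    t=3.3129 [y] (5,6)
    t=4.3482 [y] (5,7)
    t=5.3834 [y] (5,8)
    t=6.4187 [y] (5,9) — stop
  → r_5 = 6.4187
beam 6: φ=90°, α=120°
  cosα=-0.5000 sinα=0.8660 | (4,2) | tMaxX 0.4000 tMaxY 0.2309 | tΔX 2.0000 tΔY 1.1547
    t=0.2309 [y] (4,3)
    t=0.4000 [x] (3,3) — stop
  → r_6 = 0.4000
beam 7: φ=135°, α=165°
  cosα=-0.9659 sinα=0.2588 | (4,2) | tMaxX 0.2071 tMaxY 0.7727 | tΔX 1.0353 tΔY 3.8637
    t=0.2071 [x] (3,2)
    t=0.7727 [y] (3,3) — stop
  → r_7 = 0.7727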